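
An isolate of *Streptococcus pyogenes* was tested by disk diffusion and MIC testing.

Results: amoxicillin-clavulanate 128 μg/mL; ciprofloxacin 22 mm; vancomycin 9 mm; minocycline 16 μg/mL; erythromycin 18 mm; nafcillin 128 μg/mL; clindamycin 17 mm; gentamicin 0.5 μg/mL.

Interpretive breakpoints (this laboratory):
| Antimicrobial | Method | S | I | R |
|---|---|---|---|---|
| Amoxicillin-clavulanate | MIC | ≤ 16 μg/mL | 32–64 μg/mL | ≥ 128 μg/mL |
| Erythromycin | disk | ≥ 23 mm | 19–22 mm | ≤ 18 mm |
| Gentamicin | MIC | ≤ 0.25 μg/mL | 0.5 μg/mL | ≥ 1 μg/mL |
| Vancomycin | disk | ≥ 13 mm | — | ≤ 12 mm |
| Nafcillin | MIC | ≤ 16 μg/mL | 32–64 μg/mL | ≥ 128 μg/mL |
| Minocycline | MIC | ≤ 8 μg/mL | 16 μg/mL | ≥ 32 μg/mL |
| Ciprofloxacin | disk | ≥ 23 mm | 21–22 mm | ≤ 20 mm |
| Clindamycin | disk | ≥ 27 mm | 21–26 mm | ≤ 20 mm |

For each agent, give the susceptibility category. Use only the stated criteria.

R, I, R, I, R, R, R, I

Amoxicillin-clavulanate (128 μg/mL) ≥ 128 μg/mL → resistant
Ciprofloxacin (22 mm) in 21–22 mm → Intermediate
Vancomycin: 9 mm is ≤ 12 mm ⇒ R
Minocycline 16 μg/mL: = 16 μg/mL ⇒ I
Erythromycin 18 mm: ≤ 18 mm → resistant
Nafcillin (128 μg/mL) ≥ 128 μg/mL → Resistant
Clindamycin: 17 mm is ≤ 20 mm ⇒ resistant
Gentamicin (0.5 μg/mL) = 0.5 μg/mL ⇒ Intermediate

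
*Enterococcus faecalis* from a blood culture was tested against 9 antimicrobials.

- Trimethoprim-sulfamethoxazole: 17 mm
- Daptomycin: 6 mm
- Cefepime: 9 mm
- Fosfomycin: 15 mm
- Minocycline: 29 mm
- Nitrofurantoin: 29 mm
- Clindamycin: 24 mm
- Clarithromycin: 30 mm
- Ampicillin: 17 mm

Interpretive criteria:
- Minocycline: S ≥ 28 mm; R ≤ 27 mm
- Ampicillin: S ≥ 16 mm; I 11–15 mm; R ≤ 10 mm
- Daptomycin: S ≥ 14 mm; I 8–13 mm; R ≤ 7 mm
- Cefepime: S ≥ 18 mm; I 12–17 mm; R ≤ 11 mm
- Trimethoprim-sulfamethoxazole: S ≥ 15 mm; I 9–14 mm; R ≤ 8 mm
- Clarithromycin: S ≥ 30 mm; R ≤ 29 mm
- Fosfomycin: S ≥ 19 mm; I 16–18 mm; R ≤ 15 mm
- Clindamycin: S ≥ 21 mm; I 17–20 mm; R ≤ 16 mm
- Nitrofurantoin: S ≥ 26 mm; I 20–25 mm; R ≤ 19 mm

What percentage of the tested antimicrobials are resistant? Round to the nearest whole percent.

33%

Trimethoprim-sulfamethoxazole (17 mm) ≥ 15 mm ⇒ susceptible
Daptomycin 6 mm: ≤ 7 mm → Resistant
Cefepime (9 mm) ≤ 11 mm ⇒ R
Fosfomycin (15 mm) ≤ 15 mm — Resistant
Minocycline: 29 mm is ≥ 28 mm ⇒ susceptible
Nitrofurantoin: 29 mm is ≥ 26 mm — S
Clindamycin (24 mm) ≥ 21 mm → Susceptible
Clarithromycin (30 mm) ≥ 30 mm → Susceptible
Ampicillin: 17 mm is ≥ 16 mm ⇒ S
Resistant: 3/9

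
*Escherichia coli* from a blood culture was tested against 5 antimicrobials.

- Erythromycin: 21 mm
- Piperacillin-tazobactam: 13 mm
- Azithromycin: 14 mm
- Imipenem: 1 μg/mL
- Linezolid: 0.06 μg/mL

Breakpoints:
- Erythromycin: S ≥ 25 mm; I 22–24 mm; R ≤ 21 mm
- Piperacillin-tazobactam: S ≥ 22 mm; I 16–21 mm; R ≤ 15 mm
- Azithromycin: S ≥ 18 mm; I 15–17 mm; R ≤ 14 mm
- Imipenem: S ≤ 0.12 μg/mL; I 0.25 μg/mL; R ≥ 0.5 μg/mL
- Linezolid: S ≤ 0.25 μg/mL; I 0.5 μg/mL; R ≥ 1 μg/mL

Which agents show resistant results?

erythromycin, piperacillin-tazobactam, azithromycin, imipenem

Erythromycin (21 mm) ≤ 21 mm → Resistant
Piperacillin-tazobactam 13 mm: ≤ 15 mm — resistant
Azithromycin (14 mm) ≤ 14 mm ⇒ resistant
Imipenem: 1 μg/mL is ≥ 0.5 μg/mL → resistant
Linezolid 0.06 μg/mL: ≤ 0.25 μg/mL — Susceptible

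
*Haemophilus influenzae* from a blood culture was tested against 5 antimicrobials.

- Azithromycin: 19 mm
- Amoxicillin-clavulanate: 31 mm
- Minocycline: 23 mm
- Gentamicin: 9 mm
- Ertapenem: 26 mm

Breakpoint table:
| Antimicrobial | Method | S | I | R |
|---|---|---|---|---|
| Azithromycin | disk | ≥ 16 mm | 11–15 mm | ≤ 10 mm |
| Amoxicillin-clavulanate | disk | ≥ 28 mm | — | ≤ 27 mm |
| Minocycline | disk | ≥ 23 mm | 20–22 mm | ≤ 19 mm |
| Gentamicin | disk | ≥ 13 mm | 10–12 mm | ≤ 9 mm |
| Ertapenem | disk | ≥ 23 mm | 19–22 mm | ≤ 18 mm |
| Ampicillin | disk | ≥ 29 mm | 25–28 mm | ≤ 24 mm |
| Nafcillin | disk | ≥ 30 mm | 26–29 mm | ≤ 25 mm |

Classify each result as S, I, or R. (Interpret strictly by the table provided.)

S, S, S, R, S

Azithromycin: 19 mm is ≥ 16 mm — Susceptible
Amoxicillin-clavulanate (31 mm) ≥ 28 mm — S
Minocycline: 23 mm is ≥ 23 mm → susceptible
Gentamicin: 9 mm is ≤ 9 mm ⇒ resistant
Ertapenem: 26 mm is ≥ 23 mm → susceptible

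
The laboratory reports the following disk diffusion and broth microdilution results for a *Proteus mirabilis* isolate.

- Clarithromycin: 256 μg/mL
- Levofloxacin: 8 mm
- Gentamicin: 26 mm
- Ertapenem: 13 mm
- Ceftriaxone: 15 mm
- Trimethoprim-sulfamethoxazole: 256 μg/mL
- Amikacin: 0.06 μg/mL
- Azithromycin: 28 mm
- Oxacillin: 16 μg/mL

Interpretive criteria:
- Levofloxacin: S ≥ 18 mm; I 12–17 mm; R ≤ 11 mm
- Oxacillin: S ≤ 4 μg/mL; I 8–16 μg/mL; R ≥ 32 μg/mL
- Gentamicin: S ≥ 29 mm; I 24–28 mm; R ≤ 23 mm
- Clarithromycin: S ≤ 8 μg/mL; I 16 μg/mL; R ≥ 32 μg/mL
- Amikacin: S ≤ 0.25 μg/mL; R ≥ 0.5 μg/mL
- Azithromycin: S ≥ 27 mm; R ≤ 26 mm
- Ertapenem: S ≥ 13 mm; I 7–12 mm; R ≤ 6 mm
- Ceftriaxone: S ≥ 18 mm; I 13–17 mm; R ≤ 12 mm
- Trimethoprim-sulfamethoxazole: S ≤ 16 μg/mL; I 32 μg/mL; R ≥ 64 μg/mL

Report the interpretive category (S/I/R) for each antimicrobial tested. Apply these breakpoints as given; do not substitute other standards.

Clarithromycin (256 μg/mL) ≥ 32 μg/mL ⇒ R
Levofloxacin 8 mm: ≤ 11 mm — Resistant
Gentamicin: 26 mm is in 24–28 mm ⇒ intermediate
Ertapenem (13 mm) ≥ 13 mm ⇒ S
Ceftriaxone (15 mm) in 13–17 mm — Intermediate
Trimethoprim-sulfamethoxazole (256 μg/mL) ≥ 64 μg/mL → Resistant
Amikacin 0.06 μg/mL: ≤ 0.25 μg/mL ⇒ Susceptible
Azithromycin: 28 mm is ≥ 27 mm ⇒ S
Oxacillin 16 μg/mL: in 8–16 μg/mL — Intermediate

R, R, I, S, I, R, S, S, I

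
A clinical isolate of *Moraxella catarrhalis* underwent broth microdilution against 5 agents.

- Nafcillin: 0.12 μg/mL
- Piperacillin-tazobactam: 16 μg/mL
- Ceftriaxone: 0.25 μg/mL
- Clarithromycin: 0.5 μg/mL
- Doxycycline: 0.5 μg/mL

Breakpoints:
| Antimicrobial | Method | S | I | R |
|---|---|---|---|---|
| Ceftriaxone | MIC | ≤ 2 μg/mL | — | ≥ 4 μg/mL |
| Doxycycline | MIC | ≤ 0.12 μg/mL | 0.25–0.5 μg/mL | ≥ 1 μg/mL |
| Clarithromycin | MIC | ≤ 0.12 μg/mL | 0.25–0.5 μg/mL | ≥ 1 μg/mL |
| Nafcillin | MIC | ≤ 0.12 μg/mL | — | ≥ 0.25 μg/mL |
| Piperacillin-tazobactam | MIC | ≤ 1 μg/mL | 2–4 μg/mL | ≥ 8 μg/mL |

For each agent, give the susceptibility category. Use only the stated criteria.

Nafcillin 0.12 μg/mL: ≤ 0.12 μg/mL ⇒ susceptible
Piperacillin-tazobactam: 16 μg/mL is ≥ 8 μg/mL ⇒ R
Ceftriaxone (0.25 μg/mL) ≤ 2 μg/mL ⇒ S
Clarithromycin: 0.5 μg/mL is in 0.25–0.5 μg/mL — I
Doxycycline 0.5 μg/mL: in 0.25–0.5 μg/mL → Intermediate

S, R, S, I, I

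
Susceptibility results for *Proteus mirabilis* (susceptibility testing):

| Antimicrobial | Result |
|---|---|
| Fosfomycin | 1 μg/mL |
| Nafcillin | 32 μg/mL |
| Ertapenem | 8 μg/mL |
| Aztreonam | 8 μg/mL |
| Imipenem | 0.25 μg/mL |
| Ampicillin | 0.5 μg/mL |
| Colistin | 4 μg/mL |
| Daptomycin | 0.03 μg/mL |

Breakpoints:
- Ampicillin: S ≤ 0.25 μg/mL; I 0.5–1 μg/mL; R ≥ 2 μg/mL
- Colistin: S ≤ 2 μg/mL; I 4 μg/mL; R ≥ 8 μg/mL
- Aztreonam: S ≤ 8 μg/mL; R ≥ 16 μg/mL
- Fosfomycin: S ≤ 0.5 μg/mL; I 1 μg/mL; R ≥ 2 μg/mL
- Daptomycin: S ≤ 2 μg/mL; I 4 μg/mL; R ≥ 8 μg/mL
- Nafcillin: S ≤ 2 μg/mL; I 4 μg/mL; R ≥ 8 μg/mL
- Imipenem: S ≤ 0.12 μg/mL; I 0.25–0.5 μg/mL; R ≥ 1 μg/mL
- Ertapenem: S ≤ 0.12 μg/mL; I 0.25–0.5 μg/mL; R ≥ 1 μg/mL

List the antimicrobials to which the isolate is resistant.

nafcillin, ertapenem

Fosfomycin: 1 μg/mL is = 1 μg/mL → I
Nafcillin 32 μg/mL: ≥ 8 μg/mL — resistant
Ertapenem 8 μg/mL: ≥ 1 μg/mL — Resistant
Aztreonam: 8 μg/mL is ≤ 8 μg/mL — Susceptible
Imipenem (0.25 μg/mL) in 0.25–0.5 μg/mL ⇒ Intermediate
Ampicillin (0.5 μg/mL) in 0.5–1 μg/mL → Intermediate
Colistin 4 μg/mL: = 4 μg/mL — intermediate
Daptomycin: 0.03 μg/mL is ≤ 2 μg/mL — susceptible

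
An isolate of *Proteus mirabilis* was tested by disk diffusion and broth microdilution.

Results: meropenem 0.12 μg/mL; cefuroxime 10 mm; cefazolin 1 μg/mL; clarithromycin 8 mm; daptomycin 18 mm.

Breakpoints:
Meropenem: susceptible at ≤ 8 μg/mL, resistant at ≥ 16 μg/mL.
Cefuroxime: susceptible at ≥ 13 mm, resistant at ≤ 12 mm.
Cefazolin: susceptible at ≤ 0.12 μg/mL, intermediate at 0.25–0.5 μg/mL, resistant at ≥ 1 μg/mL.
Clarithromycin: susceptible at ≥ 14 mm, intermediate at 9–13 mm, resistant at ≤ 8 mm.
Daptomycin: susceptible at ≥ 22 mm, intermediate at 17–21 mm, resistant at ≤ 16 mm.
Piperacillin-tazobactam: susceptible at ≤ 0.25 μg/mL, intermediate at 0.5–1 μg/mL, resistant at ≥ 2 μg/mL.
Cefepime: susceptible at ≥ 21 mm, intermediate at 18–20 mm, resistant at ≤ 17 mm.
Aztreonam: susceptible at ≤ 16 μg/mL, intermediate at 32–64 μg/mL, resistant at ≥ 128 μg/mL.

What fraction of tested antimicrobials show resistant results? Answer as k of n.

Meropenem: 0.12 μg/mL is ≤ 8 μg/mL ⇒ susceptible
Cefuroxime 10 mm: ≤ 12 mm — Resistant
Cefazolin: 1 μg/mL is ≥ 1 μg/mL ⇒ resistant
Clarithromycin: 8 mm is ≤ 8 mm → R
Daptomycin 18 mm: in 17–21 mm ⇒ Intermediate
Resistant: 3/5

3 of 5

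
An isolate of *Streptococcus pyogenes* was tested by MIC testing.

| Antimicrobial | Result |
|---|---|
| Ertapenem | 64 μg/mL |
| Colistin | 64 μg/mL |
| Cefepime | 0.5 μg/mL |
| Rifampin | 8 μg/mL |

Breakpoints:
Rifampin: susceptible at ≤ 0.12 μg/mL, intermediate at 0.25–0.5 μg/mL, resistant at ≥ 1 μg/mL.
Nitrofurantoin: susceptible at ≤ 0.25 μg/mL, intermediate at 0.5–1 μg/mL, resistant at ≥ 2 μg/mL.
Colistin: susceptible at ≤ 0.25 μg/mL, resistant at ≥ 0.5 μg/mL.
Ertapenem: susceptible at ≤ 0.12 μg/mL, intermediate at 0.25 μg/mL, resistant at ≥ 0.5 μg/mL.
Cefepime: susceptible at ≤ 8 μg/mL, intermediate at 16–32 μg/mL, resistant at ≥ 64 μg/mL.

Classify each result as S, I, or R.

R, R, S, R

Ertapenem: 64 μg/mL is ≥ 0.5 μg/mL ⇒ Resistant
Colistin: 64 μg/mL is ≥ 0.5 μg/mL — resistant
Cefepime: 0.5 μg/mL is ≤ 8 μg/mL — susceptible
Rifampin: 8 μg/mL is ≥ 1 μg/mL ⇒ Resistant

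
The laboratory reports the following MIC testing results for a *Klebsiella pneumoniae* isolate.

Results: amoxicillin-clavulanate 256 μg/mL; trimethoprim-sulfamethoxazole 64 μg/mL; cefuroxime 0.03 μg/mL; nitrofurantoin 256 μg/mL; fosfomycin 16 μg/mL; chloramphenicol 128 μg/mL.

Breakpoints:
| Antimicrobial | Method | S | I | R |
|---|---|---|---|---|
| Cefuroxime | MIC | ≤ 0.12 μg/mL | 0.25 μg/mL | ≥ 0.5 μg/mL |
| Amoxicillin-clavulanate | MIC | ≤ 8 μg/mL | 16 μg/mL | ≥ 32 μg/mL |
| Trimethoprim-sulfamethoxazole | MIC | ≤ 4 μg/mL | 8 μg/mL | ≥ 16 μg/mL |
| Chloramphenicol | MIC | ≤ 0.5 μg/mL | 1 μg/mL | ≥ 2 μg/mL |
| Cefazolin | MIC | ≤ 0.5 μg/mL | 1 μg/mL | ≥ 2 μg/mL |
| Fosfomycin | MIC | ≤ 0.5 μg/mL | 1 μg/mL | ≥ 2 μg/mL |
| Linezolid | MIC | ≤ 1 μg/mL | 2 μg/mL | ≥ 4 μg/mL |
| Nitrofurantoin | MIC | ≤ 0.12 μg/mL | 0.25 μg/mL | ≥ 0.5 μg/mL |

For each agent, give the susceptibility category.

R, R, S, R, R, R

Amoxicillin-clavulanate 256 μg/mL: ≥ 32 μg/mL ⇒ resistant
Trimethoprim-sulfamethoxazole 64 μg/mL: ≥ 16 μg/mL → Resistant
Cefuroxime: 0.03 μg/mL is ≤ 0.12 μg/mL — susceptible
Nitrofurantoin (256 μg/mL) ≥ 0.5 μg/mL ⇒ resistant
Fosfomycin (16 μg/mL) ≥ 2 μg/mL — Resistant
Chloramphenicol: 128 μg/mL is ≥ 2 μg/mL → Resistant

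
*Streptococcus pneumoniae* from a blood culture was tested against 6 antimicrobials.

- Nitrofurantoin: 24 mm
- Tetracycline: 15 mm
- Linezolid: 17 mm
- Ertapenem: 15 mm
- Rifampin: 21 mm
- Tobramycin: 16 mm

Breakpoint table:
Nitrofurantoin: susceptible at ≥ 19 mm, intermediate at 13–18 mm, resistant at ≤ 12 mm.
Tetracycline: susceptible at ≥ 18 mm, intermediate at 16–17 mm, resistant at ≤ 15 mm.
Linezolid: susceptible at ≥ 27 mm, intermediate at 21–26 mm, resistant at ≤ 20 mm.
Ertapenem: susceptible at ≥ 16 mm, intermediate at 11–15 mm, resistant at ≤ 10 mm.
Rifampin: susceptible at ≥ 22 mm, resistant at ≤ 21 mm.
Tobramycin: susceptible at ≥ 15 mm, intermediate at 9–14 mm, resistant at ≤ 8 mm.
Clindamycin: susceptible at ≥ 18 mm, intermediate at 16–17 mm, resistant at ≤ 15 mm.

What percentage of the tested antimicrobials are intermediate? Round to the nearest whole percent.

17%

Nitrofurantoin 24 mm: ≥ 19 mm → Susceptible
Tetracycline (15 mm) ≤ 15 mm → Resistant
Linezolid (17 mm) ≤ 20 mm ⇒ R
Ertapenem (15 mm) in 11–15 mm → I
Rifampin 21 mm: ≤ 21 mm — R
Tobramycin 16 mm: ≥ 15 mm — S
Intermediate: 1/6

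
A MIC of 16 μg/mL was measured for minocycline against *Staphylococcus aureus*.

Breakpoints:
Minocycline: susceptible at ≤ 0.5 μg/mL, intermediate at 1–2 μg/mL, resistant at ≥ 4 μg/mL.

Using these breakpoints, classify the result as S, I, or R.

Resistant

Minocycline (16 μg/mL) ≥ 4 μg/mL → R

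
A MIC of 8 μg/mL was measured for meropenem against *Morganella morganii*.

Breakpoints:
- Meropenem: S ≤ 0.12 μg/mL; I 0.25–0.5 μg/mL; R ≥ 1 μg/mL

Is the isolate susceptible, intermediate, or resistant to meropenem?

R

Meropenem (8 μg/mL) ≥ 1 μg/mL → Resistant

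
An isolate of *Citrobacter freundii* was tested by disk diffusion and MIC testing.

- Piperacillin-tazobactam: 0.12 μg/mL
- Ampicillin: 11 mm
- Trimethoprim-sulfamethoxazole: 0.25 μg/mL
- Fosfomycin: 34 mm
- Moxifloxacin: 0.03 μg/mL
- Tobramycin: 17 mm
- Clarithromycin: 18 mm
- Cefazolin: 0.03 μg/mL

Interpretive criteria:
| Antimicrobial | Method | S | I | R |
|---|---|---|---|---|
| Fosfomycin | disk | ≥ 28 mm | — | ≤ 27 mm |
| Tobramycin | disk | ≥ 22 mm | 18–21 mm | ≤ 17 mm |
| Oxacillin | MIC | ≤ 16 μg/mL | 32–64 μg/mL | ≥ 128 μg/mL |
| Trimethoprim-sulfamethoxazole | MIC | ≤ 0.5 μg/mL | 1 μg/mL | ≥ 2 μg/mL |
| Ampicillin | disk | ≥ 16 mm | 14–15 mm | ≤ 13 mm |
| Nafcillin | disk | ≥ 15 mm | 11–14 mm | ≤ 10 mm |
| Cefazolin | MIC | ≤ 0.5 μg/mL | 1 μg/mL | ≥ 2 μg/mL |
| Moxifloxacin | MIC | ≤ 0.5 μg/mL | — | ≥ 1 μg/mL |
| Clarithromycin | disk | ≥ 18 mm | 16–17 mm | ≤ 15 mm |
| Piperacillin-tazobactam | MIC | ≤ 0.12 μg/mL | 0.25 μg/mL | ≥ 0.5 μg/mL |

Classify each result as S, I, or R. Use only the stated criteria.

S, R, S, S, S, R, S, S

Piperacillin-tazobactam (0.12 μg/mL) ≤ 0.12 μg/mL — S
Ampicillin (11 mm) ≤ 13 mm → resistant
Trimethoprim-sulfamethoxazole (0.25 μg/mL) ≤ 0.5 μg/mL → susceptible
Fosfomycin: 34 mm is ≥ 28 mm — susceptible
Moxifloxacin 0.03 μg/mL: ≤ 0.5 μg/mL ⇒ susceptible
Tobramycin 17 mm: ≤ 17 mm — resistant
Clarithromycin: 18 mm is ≥ 18 mm → Susceptible
Cefazolin 0.03 μg/mL: ≤ 0.5 μg/mL → Susceptible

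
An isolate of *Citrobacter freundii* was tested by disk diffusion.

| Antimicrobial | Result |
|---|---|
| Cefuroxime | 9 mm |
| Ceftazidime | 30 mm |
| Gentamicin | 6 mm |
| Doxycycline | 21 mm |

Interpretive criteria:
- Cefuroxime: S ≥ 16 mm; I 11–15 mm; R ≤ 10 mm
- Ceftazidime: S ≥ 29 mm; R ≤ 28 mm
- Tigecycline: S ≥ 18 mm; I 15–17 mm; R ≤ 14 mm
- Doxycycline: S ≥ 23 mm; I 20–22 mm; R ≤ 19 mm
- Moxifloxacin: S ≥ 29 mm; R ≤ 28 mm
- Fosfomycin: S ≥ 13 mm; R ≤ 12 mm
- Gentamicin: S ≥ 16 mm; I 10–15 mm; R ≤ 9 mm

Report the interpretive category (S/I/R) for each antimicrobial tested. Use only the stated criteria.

R, S, R, I

Cefuroxime 9 mm: ≤ 10 mm → resistant
Ceftazidime: 30 mm is ≥ 29 mm ⇒ Susceptible
Gentamicin 6 mm: ≤ 9 mm → Resistant
Doxycycline (21 mm) in 20–22 mm → Intermediate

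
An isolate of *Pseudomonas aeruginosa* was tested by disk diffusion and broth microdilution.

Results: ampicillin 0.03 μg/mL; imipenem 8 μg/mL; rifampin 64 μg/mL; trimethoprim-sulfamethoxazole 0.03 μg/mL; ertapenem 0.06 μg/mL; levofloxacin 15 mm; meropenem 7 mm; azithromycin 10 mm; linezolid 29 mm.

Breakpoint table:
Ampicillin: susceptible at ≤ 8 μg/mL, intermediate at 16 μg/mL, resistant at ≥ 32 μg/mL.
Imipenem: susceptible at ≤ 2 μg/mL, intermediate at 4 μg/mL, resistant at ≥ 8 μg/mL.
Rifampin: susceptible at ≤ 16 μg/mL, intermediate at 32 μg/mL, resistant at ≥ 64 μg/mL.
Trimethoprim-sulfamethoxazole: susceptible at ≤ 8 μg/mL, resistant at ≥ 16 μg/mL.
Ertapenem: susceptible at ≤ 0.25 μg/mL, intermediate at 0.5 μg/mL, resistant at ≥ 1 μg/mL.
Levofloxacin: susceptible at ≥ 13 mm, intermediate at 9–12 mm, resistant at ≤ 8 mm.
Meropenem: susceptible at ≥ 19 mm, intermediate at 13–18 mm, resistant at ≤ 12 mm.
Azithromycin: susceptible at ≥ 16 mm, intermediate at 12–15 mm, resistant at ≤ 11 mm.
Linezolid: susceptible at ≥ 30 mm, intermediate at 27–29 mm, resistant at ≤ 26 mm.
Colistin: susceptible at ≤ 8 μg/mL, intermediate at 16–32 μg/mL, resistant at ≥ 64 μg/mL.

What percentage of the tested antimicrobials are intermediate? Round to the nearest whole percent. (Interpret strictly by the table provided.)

11%

Ampicillin (0.03 μg/mL) ≤ 8 μg/mL → S
Imipenem (8 μg/mL) ≥ 8 μg/mL → resistant
Rifampin: 64 μg/mL is ≥ 64 μg/mL ⇒ R
Trimethoprim-sulfamethoxazole (0.03 μg/mL) ≤ 8 μg/mL ⇒ S
Ertapenem (0.06 μg/mL) ≤ 0.25 μg/mL ⇒ S
Levofloxacin 15 mm: ≥ 13 mm — S
Meropenem 7 mm: ≤ 12 mm ⇒ Resistant
Azithromycin 10 mm: ≤ 11 mm ⇒ Resistant
Linezolid 29 mm: in 27–29 mm ⇒ I
Intermediate: 1/9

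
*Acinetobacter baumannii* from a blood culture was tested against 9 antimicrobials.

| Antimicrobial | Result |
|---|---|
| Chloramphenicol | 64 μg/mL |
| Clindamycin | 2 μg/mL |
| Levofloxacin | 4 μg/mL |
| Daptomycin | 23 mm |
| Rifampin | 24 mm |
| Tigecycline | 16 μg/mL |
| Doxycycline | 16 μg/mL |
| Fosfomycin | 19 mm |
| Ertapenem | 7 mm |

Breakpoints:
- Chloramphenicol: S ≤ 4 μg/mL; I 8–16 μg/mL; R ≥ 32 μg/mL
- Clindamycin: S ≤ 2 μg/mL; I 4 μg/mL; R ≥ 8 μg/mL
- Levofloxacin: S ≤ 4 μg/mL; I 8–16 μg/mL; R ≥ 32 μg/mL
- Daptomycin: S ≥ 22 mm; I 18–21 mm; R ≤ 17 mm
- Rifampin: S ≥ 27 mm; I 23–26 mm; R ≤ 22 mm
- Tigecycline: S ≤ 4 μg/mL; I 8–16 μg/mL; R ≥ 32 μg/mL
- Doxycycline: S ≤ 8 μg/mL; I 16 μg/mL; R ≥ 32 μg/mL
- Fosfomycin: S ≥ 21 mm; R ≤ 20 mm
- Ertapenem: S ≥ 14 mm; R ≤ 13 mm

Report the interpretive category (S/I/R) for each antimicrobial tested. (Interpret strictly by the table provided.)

Chloramphenicol 64 μg/mL: ≥ 32 μg/mL — Resistant
Clindamycin 2 μg/mL: ≤ 2 μg/mL — S
Levofloxacin: 4 μg/mL is ≤ 4 μg/mL ⇒ susceptible
Daptomycin (23 mm) ≥ 22 mm ⇒ susceptible
Rifampin: 24 mm is in 23–26 mm ⇒ intermediate
Tigecycline (16 μg/mL) in 8–16 μg/mL ⇒ intermediate
Doxycycline 16 μg/mL: = 16 μg/mL → intermediate
Fosfomycin: 19 mm is ≤ 20 mm → Resistant
Ertapenem 7 mm: ≤ 13 mm — R

R, S, S, S, I, I, I, R, R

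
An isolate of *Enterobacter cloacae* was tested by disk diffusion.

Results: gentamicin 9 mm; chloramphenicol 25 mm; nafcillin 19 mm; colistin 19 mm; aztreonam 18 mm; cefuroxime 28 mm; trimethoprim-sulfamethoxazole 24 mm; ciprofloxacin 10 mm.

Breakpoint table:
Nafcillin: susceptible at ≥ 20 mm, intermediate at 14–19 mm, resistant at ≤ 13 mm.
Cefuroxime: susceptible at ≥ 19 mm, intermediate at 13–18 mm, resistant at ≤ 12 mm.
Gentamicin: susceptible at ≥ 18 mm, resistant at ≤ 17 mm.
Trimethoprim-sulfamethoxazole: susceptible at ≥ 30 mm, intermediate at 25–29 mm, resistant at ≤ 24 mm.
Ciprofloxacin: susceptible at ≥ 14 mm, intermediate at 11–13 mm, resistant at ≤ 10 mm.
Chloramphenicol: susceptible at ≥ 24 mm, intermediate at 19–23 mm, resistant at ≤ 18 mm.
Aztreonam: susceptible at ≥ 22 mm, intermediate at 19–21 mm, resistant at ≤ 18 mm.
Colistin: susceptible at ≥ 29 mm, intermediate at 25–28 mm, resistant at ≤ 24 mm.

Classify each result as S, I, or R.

Gentamicin: 9 mm is ≤ 17 mm → R
Chloramphenicol 25 mm: ≥ 24 mm — Susceptible
Nafcillin 19 mm: in 14–19 mm ⇒ I
Colistin 19 mm: ≤ 24 mm → Resistant
Aztreonam 18 mm: ≤ 18 mm — resistant
Cefuroxime (28 mm) ≥ 19 mm → S
Trimethoprim-sulfamethoxazole (24 mm) ≤ 24 mm — R
Ciprofloxacin (10 mm) ≤ 10 mm → resistant

R, S, I, R, R, S, R, R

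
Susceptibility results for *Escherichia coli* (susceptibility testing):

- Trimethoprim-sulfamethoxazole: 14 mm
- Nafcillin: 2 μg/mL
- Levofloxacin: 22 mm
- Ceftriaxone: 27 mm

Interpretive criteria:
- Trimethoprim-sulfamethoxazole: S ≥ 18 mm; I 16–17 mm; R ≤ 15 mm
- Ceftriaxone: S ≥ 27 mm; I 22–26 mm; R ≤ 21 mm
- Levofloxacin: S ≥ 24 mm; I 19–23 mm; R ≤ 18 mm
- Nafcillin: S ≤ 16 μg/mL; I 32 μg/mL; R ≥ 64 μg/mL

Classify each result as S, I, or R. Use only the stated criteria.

Trimethoprim-sulfamethoxazole 14 mm: ≤ 15 mm — resistant
Nafcillin: 2 μg/mL is ≤ 16 μg/mL → susceptible
Levofloxacin: 22 mm is in 19–23 mm ⇒ intermediate
Ceftriaxone: 27 mm is ≥ 27 mm ⇒ susceptible

R, S, I, S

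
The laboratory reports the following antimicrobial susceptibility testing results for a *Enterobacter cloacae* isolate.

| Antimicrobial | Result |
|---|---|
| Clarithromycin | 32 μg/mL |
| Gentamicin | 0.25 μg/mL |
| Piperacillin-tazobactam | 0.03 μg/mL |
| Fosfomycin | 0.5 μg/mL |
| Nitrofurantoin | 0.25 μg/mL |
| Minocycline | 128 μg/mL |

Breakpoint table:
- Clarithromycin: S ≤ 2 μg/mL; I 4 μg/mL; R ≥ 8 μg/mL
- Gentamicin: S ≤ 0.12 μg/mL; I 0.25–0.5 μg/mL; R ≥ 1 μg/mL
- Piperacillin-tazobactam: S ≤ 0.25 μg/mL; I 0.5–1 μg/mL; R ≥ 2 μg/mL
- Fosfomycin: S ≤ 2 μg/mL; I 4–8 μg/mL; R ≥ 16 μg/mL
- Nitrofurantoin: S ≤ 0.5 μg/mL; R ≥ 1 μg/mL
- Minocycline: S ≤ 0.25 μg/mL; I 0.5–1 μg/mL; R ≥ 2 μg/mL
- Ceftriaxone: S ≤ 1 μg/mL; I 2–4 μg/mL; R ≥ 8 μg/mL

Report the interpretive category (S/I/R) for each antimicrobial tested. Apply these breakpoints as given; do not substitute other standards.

Clarithromycin 32 μg/mL: ≥ 8 μg/mL → R
Gentamicin: 0.25 μg/mL is in 0.25–0.5 μg/mL ⇒ I
Piperacillin-tazobactam (0.03 μg/mL) ≤ 0.25 μg/mL ⇒ Susceptible
Fosfomycin: 0.5 μg/mL is ≤ 2 μg/mL — S
Nitrofurantoin: 0.25 μg/mL is ≤ 0.5 μg/mL ⇒ S
Minocycline (128 μg/mL) ≥ 2 μg/mL ⇒ Resistant

R, I, S, S, S, R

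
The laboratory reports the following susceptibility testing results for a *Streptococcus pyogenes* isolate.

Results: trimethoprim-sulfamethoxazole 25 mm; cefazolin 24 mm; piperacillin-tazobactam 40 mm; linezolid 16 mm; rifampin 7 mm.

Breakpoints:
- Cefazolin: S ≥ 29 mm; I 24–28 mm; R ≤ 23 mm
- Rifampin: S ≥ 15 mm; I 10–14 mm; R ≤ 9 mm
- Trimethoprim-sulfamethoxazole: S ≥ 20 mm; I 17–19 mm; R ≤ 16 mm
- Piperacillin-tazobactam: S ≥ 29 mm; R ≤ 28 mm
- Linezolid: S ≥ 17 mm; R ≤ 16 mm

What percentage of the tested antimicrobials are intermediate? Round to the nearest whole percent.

20%

Trimethoprim-sulfamethoxazole (25 mm) ≥ 20 mm ⇒ S
Cefazolin (24 mm) in 24–28 mm → I
Piperacillin-tazobactam 40 mm: ≥ 29 mm → susceptible
Linezolid: 16 mm is ≤ 16 mm ⇒ resistant
Rifampin (7 mm) ≤ 9 mm — R
Intermediate: 1/5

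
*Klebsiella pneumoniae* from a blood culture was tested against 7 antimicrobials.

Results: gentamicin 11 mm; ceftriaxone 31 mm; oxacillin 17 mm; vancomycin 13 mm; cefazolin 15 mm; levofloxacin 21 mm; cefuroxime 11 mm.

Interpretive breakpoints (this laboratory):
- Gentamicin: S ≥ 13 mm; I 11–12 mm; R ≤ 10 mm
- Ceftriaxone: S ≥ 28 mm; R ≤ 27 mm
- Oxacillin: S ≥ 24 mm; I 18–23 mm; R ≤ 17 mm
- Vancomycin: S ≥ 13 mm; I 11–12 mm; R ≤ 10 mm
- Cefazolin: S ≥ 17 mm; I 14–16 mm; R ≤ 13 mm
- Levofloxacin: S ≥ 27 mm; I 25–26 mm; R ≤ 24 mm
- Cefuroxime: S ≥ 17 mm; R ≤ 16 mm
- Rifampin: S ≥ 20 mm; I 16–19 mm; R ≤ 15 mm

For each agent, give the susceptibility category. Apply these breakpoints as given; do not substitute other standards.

I, S, R, S, I, R, R

Gentamicin 11 mm: in 11–12 mm ⇒ intermediate
Ceftriaxone (31 mm) ≥ 28 mm → Susceptible
Oxacillin: 17 mm is ≤ 17 mm → R
Vancomycin 13 mm: ≥ 13 mm → susceptible
Cefazolin (15 mm) in 14–16 mm — intermediate
Levofloxacin 21 mm: ≤ 24 mm → R
Cefuroxime (11 mm) ≤ 16 mm → resistant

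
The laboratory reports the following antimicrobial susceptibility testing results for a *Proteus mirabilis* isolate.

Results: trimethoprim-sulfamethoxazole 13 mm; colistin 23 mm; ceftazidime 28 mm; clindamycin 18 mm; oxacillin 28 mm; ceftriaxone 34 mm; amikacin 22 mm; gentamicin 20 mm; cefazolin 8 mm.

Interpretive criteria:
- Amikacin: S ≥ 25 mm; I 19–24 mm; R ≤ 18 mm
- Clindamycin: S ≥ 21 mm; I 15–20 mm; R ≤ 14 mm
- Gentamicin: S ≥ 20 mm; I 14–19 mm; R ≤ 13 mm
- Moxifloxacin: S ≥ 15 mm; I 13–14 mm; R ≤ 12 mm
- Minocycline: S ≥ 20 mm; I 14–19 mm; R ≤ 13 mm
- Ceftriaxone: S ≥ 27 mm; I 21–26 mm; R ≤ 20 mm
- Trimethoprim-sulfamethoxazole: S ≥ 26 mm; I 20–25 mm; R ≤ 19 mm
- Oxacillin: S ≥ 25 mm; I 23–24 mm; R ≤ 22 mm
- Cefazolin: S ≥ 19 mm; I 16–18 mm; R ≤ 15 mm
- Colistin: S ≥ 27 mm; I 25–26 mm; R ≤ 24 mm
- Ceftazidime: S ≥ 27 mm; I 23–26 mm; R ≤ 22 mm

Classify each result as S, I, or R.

Trimethoprim-sulfamethoxazole (13 mm) ≤ 19 mm ⇒ Resistant
Colistin (23 mm) ≤ 24 mm — Resistant
Ceftazidime (28 mm) ≥ 27 mm → S
Clindamycin: 18 mm is in 15–20 mm — Intermediate
Oxacillin (28 mm) ≥ 25 mm → S
Ceftriaxone 34 mm: ≥ 27 mm → S
Amikacin (22 mm) in 19–24 mm ⇒ intermediate
Gentamicin: 20 mm is ≥ 20 mm → Susceptible
Cefazolin 8 mm: ≤ 15 mm — resistant

R, R, S, I, S, S, I, S, R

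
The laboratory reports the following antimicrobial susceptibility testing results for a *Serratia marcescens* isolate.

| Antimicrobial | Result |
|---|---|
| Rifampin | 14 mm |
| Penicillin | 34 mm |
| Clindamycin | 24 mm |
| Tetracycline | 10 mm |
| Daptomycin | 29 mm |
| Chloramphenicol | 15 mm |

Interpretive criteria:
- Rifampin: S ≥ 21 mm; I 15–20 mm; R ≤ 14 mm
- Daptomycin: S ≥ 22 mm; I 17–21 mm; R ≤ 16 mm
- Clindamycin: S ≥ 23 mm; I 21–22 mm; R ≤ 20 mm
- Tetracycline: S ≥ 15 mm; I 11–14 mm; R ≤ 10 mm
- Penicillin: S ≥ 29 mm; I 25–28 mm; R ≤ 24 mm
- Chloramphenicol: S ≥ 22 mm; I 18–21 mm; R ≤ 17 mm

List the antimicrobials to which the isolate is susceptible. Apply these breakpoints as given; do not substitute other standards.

penicillin, clindamycin, daptomycin

Rifampin: 14 mm is ≤ 14 mm — Resistant
Penicillin (34 mm) ≥ 29 mm → Susceptible
Clindamycin: 24 mm is ≥ 23 mm → S
Tetracycline 10 mm: ≤ 10 mm — R
Daptomycin 29 mm: ≥ 22 mm — susceptible
Chloramphenicol 15 mm: ≤ 17 mm ⇒ resistant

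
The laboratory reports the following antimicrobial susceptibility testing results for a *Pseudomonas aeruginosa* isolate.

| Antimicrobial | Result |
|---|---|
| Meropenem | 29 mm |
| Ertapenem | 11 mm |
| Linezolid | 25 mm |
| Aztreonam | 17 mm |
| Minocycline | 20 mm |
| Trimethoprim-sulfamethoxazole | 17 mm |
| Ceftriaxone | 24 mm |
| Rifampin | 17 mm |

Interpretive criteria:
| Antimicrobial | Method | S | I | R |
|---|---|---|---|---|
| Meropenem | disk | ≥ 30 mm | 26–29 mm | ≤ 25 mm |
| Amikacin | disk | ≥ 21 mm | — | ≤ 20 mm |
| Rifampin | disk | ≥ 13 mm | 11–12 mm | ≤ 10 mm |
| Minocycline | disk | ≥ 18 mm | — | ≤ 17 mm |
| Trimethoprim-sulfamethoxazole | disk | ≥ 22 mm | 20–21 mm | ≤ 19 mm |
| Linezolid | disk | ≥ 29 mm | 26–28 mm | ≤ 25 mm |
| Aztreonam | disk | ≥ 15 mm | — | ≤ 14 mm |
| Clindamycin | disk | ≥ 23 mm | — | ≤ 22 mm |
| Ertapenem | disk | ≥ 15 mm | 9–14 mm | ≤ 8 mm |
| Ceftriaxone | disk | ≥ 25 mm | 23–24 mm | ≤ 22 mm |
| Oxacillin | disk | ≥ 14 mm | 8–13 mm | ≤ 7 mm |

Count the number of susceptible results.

Meropenem 29 mm: in 26–29 mm → I
Ertapenem: 11 mm is in 9–14 mm → intermediate
Linezolid 25 mm: ≤ 25 mm → R
Aztreonam: 17 mm is ≥ 15 mm ⇒ S
Minocycline 20 mm: ≥ 18 mm → Susceptible
Trimethoprim-sulfamethoxazole: 17 mm is ≤ 19 mm ⇒ Resistant
Ceftriaxone 24 mm: in 23–24 mm — Intermediate
Rifampin: 17 mm is ≥ 13 mm — Susceptible
Susceptible: 3

3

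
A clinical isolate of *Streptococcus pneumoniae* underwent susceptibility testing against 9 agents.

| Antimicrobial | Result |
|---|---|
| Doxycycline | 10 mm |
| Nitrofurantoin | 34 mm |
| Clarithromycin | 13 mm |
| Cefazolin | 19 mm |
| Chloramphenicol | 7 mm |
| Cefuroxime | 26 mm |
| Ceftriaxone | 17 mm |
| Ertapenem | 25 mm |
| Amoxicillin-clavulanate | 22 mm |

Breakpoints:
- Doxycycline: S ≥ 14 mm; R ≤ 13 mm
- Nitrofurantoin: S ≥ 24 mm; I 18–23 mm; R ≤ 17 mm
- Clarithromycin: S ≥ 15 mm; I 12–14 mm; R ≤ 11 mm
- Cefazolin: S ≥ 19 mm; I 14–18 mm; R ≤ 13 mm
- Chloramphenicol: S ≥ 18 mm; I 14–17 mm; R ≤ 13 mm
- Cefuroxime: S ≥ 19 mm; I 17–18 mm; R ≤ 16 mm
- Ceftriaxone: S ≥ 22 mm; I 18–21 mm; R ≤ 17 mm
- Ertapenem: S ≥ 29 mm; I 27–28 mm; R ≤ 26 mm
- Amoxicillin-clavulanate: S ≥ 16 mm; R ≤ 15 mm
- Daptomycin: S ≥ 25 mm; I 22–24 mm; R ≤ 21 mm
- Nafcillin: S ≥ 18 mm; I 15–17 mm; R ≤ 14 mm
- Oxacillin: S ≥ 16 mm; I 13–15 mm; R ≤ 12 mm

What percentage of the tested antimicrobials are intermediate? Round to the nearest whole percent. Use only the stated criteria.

11%

Doxycycline 10 mm: ≤ 13 mm — resistant
Nitrofurantoin: 34 mm is ≥ 24 mm — S
Clarithromycin: 13 mm is in 12–14 mm ⇒ intermediate
Cefazolin: 19 mm is ≥ 19 mm ⇒ Susceptible
Chloramphenicol (7 mm) ≤ 13 mm — resistant
Cefuroxime 26 mm: ≥ 19 mm — Susceptible
Ceftriaxone: 17 mm is ≤ 17 mm → R
Ertapenem (25 mm) ≤ 26 mm → R
Amoxicillin-clavulanate: 22 mm is ≥ 16 mm ⇒ Susceptible
Intermediate: 1/9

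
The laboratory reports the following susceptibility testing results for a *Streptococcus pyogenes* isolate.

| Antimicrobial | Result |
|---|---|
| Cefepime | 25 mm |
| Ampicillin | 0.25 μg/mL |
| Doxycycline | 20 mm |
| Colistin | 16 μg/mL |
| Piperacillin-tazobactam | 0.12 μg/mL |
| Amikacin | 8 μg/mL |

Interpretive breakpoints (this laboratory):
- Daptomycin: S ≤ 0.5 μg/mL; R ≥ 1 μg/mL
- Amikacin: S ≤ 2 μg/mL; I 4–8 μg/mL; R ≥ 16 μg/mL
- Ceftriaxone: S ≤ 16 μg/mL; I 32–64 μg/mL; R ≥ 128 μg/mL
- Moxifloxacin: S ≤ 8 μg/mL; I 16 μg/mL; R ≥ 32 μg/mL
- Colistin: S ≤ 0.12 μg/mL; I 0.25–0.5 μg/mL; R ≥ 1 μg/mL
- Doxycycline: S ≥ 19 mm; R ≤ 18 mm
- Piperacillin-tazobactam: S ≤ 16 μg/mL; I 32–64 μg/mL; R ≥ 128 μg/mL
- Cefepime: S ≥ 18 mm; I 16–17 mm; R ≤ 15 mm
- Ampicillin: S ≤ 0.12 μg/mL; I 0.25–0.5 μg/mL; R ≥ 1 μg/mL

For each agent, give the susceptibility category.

Cefepime 25 mm: ≥ 18 mm → Susceptible
Ampicillin: 0.25 μg/mL is in 0.25–0.5 μg/mL — I
Doxycycline (20 mm) ≥ 19 mm → Susceptible
Colistin: 16 μg/mL is ≥ 1 μg/mL — R
Piperacillin-tazobactam 0.12 μg/mL: ≤ 16 μg/mL — Susceptible
Amikacin: 8 μg/mL is in 4–8 μg/mL → intermediate

S, I, S, R, S, I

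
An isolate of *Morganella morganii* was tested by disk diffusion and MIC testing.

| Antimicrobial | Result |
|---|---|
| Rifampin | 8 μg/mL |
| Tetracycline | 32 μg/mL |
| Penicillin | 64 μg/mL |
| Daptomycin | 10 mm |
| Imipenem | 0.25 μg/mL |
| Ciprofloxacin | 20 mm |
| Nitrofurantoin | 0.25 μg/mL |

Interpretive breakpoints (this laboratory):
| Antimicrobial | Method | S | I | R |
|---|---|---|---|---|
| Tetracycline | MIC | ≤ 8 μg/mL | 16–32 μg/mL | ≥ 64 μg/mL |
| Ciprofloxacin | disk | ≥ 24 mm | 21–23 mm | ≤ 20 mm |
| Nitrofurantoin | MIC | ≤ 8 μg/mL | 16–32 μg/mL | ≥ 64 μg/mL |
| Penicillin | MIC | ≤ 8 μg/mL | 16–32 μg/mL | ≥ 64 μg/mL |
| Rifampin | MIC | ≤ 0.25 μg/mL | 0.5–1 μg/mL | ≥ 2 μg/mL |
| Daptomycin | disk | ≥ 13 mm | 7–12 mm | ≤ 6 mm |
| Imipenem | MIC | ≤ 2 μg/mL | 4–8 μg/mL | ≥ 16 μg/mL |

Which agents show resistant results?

rifampin, penicillin, ciprofloxacin

Rifampin 8 μg/mL: ≥ 2 μg/mL ⇒ resistant
Tetracycline: 32 μg/mL is in 16–32 μg/mL — intermediate
Penicillin: 64 μg/mL is ≥ 64 μg/mL — R
Daptomycin 10 mm: in 7–12 mm → intermediate
Imipenem (0.25 μg/mL) ≤ 2 μg/mL ⇒ Susceptible
Ciprofloxacin 20 mm: ≤ 20 mm — Resistant
Nitrofurantoin: 0.25 μg/mL is ≤ 8 μg/mL → susceptible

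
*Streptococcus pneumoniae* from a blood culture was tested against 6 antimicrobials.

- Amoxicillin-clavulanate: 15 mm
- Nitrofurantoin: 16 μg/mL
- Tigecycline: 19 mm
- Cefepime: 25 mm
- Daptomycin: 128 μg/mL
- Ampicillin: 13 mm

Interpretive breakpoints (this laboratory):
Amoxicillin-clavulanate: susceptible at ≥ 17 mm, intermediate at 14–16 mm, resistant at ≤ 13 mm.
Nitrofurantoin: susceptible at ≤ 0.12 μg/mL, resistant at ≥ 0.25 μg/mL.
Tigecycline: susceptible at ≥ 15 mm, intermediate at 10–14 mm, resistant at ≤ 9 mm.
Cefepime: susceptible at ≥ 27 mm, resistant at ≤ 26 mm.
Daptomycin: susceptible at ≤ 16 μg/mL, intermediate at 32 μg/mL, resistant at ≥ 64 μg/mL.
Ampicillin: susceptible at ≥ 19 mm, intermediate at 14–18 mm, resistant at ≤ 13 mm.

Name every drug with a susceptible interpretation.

tigecycline

Amoxicillin-clavulanate 15 mm: in 14–16 mm — intermediate
Nitrofurantoin: 16 μg/mL is ≥ 0.25 μg/mL ⇒ R
Tigecycline 19 mm: ≥ 15 mm — S
Cefepime: 25 mm is ≤ 26 mm ⇒ R
Daptomycin: 128 μg/mL is ≥ 64 μg/mL → Resistant
Ampicillin: 13 mm is ≤ 13 mm ⇒ Resistant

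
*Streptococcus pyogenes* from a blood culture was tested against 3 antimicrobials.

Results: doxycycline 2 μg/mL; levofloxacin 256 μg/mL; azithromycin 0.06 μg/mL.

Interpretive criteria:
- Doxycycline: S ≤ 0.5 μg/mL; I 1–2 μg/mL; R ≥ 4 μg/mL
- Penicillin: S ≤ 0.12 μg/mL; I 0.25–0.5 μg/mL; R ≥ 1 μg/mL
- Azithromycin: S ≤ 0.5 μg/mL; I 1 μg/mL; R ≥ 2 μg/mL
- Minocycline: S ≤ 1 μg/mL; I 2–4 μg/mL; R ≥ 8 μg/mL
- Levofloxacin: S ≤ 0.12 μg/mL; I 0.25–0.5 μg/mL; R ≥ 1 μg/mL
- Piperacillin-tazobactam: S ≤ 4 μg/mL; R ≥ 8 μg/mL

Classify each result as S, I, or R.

I, R, S

Doxycycline 2 μg/mL: in 1–2 μg/mL — I
Levofloxacin: 256 μg/mL is ≥ 1 μg/mL — R
Azithromycin: 0.06 μg/mL is ≤ 0.5 μg/mL ⇒ S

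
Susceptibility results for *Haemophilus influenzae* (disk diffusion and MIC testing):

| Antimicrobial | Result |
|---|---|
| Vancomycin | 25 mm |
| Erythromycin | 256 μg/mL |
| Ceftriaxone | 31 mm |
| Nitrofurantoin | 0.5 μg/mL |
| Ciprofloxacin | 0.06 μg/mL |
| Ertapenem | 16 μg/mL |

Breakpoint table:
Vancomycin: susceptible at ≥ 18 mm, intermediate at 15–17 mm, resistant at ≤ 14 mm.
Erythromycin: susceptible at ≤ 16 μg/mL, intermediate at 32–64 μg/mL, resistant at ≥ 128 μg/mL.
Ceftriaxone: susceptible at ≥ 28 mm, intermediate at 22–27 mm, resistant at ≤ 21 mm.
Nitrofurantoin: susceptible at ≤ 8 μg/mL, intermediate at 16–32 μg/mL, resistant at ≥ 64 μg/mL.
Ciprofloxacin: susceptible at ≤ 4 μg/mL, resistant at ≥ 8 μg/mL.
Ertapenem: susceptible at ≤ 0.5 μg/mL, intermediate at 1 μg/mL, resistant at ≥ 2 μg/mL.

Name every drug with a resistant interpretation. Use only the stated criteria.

erythromycin, ertapenem

Vancomycin: 25 mm is ≥ 18 mm — S
Erythromycin (256 μg/mL) ≥ 128 μg/mL — Resistant
Ceftriaxone 31 mm: ≥ 28 mm → susceptible
Nitrofurantoin: 0.5 μg/mL is ≤ 8 μg/mL → S
Ciprofloxacin 0.06 μg/mL: ≤ 4 μg/mL → susceptible
Ertapenem: 16 μg/mL is ≥ 2 μg/mL — R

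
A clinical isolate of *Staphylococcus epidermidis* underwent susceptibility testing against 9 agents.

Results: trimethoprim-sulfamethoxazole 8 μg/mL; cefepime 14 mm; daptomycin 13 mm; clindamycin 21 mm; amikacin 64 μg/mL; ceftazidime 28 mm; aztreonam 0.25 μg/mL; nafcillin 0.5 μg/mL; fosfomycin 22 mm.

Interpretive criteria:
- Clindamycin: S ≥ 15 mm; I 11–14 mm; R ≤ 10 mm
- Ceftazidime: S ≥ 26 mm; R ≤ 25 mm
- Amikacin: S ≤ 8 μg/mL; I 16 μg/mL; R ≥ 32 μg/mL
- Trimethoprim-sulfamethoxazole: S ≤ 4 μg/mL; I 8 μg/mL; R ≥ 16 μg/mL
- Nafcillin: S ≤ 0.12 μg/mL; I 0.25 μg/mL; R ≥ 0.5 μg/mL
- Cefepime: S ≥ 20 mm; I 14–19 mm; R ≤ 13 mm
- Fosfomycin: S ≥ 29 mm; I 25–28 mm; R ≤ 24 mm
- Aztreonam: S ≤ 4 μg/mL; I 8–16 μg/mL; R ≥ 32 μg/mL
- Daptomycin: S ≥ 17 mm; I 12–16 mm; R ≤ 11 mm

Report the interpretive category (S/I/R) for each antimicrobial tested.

I, I, I, S, R, S, S, R, R

Trimethoprim-sulfamethoxazole: 8 μg/mL is = 8 μg/mL ⇒ I
Cefepime (14 mm) in 14–19 mm ⇒ I
Daptomycin (13 mm) in 12–16 mm ⇒ intermediate
Clindamycin 21 mm: ≥ 15 mm → susceptible
Amikacin: 64 μg/mL is ≥ 32 μg/mL → resistant
Ceftazidime (28 mm) ≥ 26 mm → S
Aztreonam 0.25 μg/mL: ≤ 4 μg/mL → susceptible
Nafcillin 0.5 μg/mL: ≥ 0.5 μg/mL ⇒ R
Fosfomycin (22 mm) ≤ 24 mm — resistant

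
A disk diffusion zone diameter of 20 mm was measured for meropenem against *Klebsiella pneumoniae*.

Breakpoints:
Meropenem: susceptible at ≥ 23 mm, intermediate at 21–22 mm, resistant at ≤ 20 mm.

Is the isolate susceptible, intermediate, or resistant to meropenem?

R

Meropenem 20 mm: ≤ 20 mm — Resistant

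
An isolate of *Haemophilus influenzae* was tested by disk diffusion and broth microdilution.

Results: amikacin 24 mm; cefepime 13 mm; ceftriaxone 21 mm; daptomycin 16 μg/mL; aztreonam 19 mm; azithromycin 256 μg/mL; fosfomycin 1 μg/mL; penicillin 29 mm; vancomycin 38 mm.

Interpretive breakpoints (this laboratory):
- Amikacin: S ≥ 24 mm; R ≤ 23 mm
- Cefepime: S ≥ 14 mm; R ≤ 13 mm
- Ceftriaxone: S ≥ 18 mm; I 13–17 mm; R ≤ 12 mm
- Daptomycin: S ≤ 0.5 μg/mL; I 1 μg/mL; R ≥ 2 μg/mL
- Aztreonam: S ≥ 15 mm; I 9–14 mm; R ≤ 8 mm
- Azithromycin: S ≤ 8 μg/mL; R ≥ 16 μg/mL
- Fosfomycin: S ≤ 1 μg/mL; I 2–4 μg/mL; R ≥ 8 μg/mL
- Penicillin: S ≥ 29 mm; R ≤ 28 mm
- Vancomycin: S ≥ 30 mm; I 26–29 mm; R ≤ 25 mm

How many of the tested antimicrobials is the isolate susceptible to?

6

Amikacin: 24 mm is ≥ 24 mm ⇒ S
Cefepime: 13 mm is ≤ 13 mm → Resistant
Ceftriaxone 21 mm: ≥ 18 mm — S
Daptomycin 16 μg/mL: ≥ 2 μg/mL ⇒ Resistant
Aztreonam (19 mm) ≥ 15 mm ⇒ Susceptible
Azithromycin: 256 μg/mL is ≥ 16 μg/mL — resistant
Fosfomycin: 1 μg/mL is ≤ 1 μg/mL → S
Penicillin: 29 mm is ≥ 29 mm ⇒ S
Vancomycin (38 mm) ≥ 30 mm → S
Susceptible: 6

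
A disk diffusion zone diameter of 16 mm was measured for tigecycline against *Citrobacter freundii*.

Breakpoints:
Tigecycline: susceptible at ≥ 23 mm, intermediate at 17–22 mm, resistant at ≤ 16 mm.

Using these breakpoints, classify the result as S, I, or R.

Tigecycline 16 mm: ≤ 16 mm — R

R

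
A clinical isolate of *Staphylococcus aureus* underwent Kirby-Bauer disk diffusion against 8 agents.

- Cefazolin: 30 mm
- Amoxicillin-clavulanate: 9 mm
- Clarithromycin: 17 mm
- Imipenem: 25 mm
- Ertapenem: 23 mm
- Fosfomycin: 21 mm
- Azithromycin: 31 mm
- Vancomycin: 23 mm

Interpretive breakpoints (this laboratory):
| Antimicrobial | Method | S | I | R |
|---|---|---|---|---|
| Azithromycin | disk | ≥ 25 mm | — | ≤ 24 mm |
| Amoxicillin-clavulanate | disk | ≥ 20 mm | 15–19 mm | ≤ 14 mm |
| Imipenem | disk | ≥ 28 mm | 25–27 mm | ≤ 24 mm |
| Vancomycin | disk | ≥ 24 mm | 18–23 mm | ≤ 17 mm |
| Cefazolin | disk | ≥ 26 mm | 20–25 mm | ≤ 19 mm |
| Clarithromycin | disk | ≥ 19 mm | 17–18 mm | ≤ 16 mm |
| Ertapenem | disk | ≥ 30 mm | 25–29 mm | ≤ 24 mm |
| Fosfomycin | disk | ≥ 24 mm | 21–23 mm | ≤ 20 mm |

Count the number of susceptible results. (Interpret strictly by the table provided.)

2

Cefazolin 30 mm: ≥ 26 mm — Susceptible
Amoxicillin-clavulanate: 9 mm is ≤ 14 mm → Resistant
Clarithromycin: 17 mm is in 17–18 mm → intermediate
Imipenem 25 mm: in 25–27 mm → Intermediate
Ertapenem (23 mm) ≤ 24 mm — Resistant
Fosfomycin (21 mm) in 21–23 mm — intermediate
Azithromycin (31 mm) ≥ 25 mm — S
Vancomycin: 23 mm is in 18–23 mm ⇒ Intermediate
Susceptible: 2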